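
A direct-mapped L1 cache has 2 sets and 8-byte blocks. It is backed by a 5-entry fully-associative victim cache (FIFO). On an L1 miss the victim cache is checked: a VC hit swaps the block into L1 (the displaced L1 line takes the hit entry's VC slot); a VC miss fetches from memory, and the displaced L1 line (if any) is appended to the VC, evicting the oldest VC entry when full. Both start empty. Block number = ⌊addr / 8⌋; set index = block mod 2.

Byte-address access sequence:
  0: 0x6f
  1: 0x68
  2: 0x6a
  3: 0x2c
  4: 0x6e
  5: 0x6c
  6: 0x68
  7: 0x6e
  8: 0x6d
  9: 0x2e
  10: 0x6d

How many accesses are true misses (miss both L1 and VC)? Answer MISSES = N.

0: 0x6f (blk 13, set 1) → MISS  vc=[]
1: 0x68 (blk 13, set 1) → L1-HIT  vc=[]
2: 0x6a (blk 13, set 1) → L1-HIT  vc=[]
3: 0x2c (blk 5, set 1) → MISS  vc=[13]
4: 0x6e (blk 13, set 1) → VC-HIT  vc=[5]
5: 0x6c (blk 13, set 1) → L1-HIT  vc=[5]
6: 0x68 (blk 13, set 1) → L1-HIT  vc=[5]
7: 0x6e (blk 13, set 1) → L1-HIT  vc=[5]
8: 0x6d (blk 13, set 1) → L1-HIT  vc=[5]
9: 0x2e (blk 5, set 1) → VC-HIT  vc=[13]
10: 0x6d (blk 13, set 1) → VC-HIT  vc=[5]

MISSES = 2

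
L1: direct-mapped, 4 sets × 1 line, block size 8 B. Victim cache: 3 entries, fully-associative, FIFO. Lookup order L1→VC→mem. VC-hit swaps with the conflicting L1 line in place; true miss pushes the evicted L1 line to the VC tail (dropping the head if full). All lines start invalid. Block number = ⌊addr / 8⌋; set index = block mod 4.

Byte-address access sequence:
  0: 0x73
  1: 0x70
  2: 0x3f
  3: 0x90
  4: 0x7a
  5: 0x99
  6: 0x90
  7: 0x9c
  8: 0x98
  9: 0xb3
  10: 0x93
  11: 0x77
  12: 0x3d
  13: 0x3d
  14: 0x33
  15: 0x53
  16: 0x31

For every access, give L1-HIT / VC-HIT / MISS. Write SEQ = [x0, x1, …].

#0 0x73→b14/s2 MISS; vc=[]
#1 0x70→b14/s2 L1-HIT; vc=[]
#2 0x3f→b7/s3 MISS; vc=[]
#3 0x90→b18/s2 MISS; vc=[14]
#4 0x7a→b15/s3 MISS; vc=[14,7]
#5 0x99→b19/s3 MISS; vc=[14,7,15]
#6 0x90→b18/s2 L1-HIT; vc=[14,7,15]
#7 0x9c→b19/s3 L1-HIT; vc=[14,7,15]
#8 0x98→b19/s3 L1-HIT; vc=[14,7,15]
#9 0xb3→b22/s2 MISS; vc=[7,15,18]
#10 0x93→b18/s2 VC-HIT; vc=[7,15,22]
#11 0x77→b14/s2 MISS; vc=[15,22,18]
#12 0x3d→b7/s3 MISS; vc=[22,18,19]
#13 0x3d→b7/s3 L1-HIT; vc=[22,18,19]
#14 0x33→b6/s2 MISS; vc=[18,19,14]
#15 0x53→b10/s2 MISS; vc=[19,14,6]
#16 0x31→b6/s2 VC-HIT; vc=[19,14,10]

SEQ = [MISS, L1-HIT, MISS, MISS, MISS, MISS, L1-HIT, L1-HIT, L1-HIT, MISS, VC-HIT, MISS, MISS, L1-HIT, MISS, MISS, VC-HIT]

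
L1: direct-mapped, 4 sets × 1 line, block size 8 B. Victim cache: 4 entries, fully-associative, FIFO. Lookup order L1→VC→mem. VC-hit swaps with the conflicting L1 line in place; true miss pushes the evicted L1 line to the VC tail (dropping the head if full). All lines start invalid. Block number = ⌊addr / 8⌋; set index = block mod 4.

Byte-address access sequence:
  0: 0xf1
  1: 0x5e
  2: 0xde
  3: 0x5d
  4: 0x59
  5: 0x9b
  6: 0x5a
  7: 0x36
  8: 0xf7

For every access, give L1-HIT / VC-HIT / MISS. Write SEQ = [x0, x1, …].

0: 0xf1 (blk 30, set 2) → MISS  vc=[]
1: 0x5e (blk 11, set 3) → MISS  vc=[]
2: 0xde (blk 27, set 3) → MISS  vc=[11]
3: 0x5d (blk 11, set 3) → VC-HIT  vc=[27]
4: 0x59 (blk 11, set 3) → L1-HIT  vc=[27]
5: 0x9b (blk 19, set 3) → MISS  vc=[27, 11]
6: 0x5a (blk 11, set 3) → VC-HIT  vc=[27, 19]
7: 0x36 (blk 6, set 2) → MISS  vc=[27, 19, 30]
8: 0xf7 (blk 30, set 2) → VC-HIT  vc=[27, 19, 6]

SEQ = [MISS, MISS, MISS, VC-HIT, L1-HIT, MISS, VC-HIT, MISS, VC-HIT]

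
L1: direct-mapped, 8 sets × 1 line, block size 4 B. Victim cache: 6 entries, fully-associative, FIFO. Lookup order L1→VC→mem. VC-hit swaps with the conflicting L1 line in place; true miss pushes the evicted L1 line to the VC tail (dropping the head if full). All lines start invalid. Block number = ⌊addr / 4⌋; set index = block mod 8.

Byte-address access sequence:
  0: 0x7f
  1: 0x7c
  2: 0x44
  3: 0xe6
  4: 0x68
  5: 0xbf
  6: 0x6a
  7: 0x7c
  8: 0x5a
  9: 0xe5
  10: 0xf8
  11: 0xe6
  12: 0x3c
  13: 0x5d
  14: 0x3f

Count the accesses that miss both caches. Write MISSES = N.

MISSES = 9

#0 0x7f→b31/s7 MISS; vc=[]
#1 0x7c→b31/s7 L1-HIT; vc=[]
#2 0x44→b17/s1 MISS; vc=[]
#3 0xe6→b57/s1 MISS; vc=[17]
#4 0x68→b26/s2 MISS; vc=[17]
#5 0xbf→b47/s7 MISS; vc=[17,31]
#6 0x6a→b26/s2 L1-HIT; vc=[17,31]
#7 0x7c→b31/s7 VC-HIT; vc=[17,47]
#8 0x5a→b22/s6 MISS; vc=[17,47]
#9 0xe5→b57/s1 L1-HIT; vc=[17,47]
#10 0xf8→b62/s6 MISS; vc=[17,47,22]
#11 0xe6→b57/s1 L1-HIT; vc=[17,47,22]
#12 0x3c→b15/s7 MISS; vc=[17,47,22,31]
#13 0x5d→b23/s7 MISS; vc=[17,47,22,31,15]
#14 0x3f→b15/s7 VC-HIT; vc=[17,47,22,31,23]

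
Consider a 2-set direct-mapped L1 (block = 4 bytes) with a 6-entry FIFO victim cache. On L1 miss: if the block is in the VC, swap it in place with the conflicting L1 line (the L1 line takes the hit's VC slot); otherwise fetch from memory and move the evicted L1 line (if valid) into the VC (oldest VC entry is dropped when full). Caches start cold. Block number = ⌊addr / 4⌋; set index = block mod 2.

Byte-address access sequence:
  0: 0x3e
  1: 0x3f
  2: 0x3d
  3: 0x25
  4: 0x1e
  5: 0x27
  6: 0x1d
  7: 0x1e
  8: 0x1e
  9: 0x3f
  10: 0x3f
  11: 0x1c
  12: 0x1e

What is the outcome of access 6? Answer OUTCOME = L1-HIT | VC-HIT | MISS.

OUTCOME = VC-HIT

0: 0x3e (blk 15, set 1) → MISS  vc=[]
1: 0x3f (blk 15, set 1) → L1-HIT  vc=[]
2: 0x3d (blk 15, set 1) → L1-HIT  vc=[]
3: 0x25 (blk 9, set 1) → MISS  vc=[15]
4: 0x1e (blk 7, set 1) → MISS  vc=[15, 9]
5: 0x27 (blk 9, set 1) → VC-HIT  vc=[15, 7]
6: 0x1d (blk 7, set 1) → VC-HIT  vc=[15, 9]
7: 0x1e (blk 7, set 1) → L1-HIT  vc=[15, 9]
8: 0x1e (blk 7, set 1) → L1-HIT  vc=[15, 9]
9: 0x3f (blk 15, set 1) → VC-HIT  vc=[7, 9]
10: 0x3f (blk 15, set 1) → L1-HIT  vc=[7, 9]
11: 0x1c (blk 7, set 1) → VC-HIT  vc=[15, 9]
12: 0x1e (blk 7, set 1) → L1-HIT  vc=[15, 9]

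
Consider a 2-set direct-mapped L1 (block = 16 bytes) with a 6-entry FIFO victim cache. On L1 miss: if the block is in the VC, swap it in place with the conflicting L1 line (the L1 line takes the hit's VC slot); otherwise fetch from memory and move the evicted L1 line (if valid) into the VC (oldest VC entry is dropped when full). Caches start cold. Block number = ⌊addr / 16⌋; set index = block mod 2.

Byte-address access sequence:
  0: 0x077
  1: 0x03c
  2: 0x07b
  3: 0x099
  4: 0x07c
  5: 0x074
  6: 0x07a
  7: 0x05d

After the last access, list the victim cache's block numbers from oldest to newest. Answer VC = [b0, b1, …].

0: 0x77 (blk 7, set 1) → MISS  vc=[]
1: 0x3c (blk 3, set 1) → MISS  vc=[7]
2: 0x7b (blk 7, set 1) → VC-HIT  vc=[3]
3: 0x99 (blk 9, set 1) → MISS  vc=[3, 7]
4: 0x7c (blk 7, set 1) → VC-HIT  vc=[3, 9]
5: 0x74 (blk 7, set 1) → L1-HIT  vc=[3, 9]
6: 0x7a (blk 7, set 1) → L1-HIT  vc=[3, 9]
7: 0x5d (blk 5, set 1) → MISS  vc=[3, 9, 7]

VC = [3, 9, 7]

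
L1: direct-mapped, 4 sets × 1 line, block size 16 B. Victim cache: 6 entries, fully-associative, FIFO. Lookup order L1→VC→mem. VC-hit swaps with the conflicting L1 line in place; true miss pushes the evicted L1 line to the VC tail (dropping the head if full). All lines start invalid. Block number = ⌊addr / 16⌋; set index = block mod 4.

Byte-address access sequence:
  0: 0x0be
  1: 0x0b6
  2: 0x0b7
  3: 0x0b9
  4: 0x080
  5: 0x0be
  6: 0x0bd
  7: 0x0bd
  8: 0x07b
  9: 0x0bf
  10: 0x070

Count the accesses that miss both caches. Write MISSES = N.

MISSES = 3

  [0] addr=0xbe blk=11 s=3: MISS | VC []
  [1] addr=0xb6 blk=11 s=3: L1-HIT | VC []
  [2] addr=0xb7 blk=11 s=3: L1-HIT | VC []
  [3] addr=0xb9 blk=11 s=3: L1-HIT | VC []
  [4] addr=0x80 blk=8 s=0: MISS | VC []
  [5] addr=0xbe blk=11 s=3: L1-HIT | VC []
  [6] addr=0xbd blk=11 s=3: L1-HIT | VC []
  [7] addr=0xbd blk=11 s=3: L1-HIT | VC []
  [8] addr=0x7b blk=7 s=3: MISS | VC [11]
  [9] addr=0xbf blk=11 s=3: VC-HIT | VC [7]
  [10] addr=0x70 blk=7 s=3: VC-HIT | VC [11]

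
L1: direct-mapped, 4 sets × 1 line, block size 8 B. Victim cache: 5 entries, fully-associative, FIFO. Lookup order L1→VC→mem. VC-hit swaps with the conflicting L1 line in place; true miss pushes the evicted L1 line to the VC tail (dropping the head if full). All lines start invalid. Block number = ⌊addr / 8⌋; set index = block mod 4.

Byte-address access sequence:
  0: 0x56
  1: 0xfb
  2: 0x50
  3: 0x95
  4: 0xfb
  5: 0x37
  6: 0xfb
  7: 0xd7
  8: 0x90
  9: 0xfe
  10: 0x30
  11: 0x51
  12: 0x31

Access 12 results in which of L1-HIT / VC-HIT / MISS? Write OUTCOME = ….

  [0] addr=0x56 blk=10 s=2: MISS | VC []
  [1] addr=0xfb blk=31 s=3: MISS | VC []
  [2] addr=0x50 blk=10 s=2: L1-HIT | VC []
  [3] addr=0x95 blk=18 s=2: MISS | VC [10]
  [4] addr=0xfb blk=31 s=3: L1-HIT | VC [10]
  [5] addr=0x37 blk=6 s=2: MISS | VC [10, 18]
  [6] addr=0xfb blk=31 s=3: L1-HIT | VC [10, 18]
  [7] addr=0xd7 blk=26 s=2: MISS | VC [10, 18, 6]
  [8] addr=0x90 blk=18 s=2: VC-HIT | VC [10, 26, 6]
  [9] addr=0xfe blk=31 s=3: L1-HIT | VC [10, 26, 6]
  [10] addr=0x30 blk=6 s=2: VC-HIT | VC [10, 26, 18]
  [11] addr=0x51 blk=10 s=2: VC-HIT | VC [6, 26, 18]
  [12] addr=0x31 blk=6 s=2: VC-HIT | VC [10, 26, 18]

OUTCOME = VC-HIT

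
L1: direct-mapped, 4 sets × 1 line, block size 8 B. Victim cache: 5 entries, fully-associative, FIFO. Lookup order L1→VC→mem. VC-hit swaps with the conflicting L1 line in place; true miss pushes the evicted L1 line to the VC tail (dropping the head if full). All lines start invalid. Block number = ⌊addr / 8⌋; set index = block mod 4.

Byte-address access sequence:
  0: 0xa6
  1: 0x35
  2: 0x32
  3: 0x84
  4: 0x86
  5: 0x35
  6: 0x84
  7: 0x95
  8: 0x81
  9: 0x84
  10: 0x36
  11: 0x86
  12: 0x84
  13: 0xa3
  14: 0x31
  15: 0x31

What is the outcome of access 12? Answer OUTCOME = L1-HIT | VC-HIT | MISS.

OUTCOME = L1-HIT

0: 0xa6 (blk 20, set 0) → MISS  vc=[]
1: 0x35 (blk 6, set 2) → MISS  vc=[]
2: 0x32 (blk 6, set 2) → L1-HIT  vc=[]
3: 0x84 (blk 16, set 0) → MISS  vc=[20]
4: 0x86 (blk 16, set 0) → L1-HIT  vc=[20]
5: 0x35 (blk 6, set 2) → L1-HIT  vc=[20]
6: 0x84 (blk 16, set 0) → L1-HIT  vc=[20]
7: 0x95 (blk 18, set 2) → MISS  vc=[20, 6]
8: 0x81 (blk 16, set 0) → L1-HIT  vc=[20, 6]
9: 0x84 (blk 16, set 0) → L1-HIT  vc=[20, 6]
10: 0x36 (blk 6, set 2) → VC-HIT  vc=[20, 18]
11: 0x86 (blk 16, set 0) → L1-HIT  vc=[20, 18]
12: 0x84 (blk 16, set 0) → L1-HIT  vc=[20, 18]
13: 0xa3 (blk 20, set 0) → VC-HIT  vc=[16, 18]
14: 0x31 (blk 6, set 2) → L1-HIT  vc=[16, 18]
15: 0x31 (blk 6, set 2) → L1-HIT  vc=[16, 18]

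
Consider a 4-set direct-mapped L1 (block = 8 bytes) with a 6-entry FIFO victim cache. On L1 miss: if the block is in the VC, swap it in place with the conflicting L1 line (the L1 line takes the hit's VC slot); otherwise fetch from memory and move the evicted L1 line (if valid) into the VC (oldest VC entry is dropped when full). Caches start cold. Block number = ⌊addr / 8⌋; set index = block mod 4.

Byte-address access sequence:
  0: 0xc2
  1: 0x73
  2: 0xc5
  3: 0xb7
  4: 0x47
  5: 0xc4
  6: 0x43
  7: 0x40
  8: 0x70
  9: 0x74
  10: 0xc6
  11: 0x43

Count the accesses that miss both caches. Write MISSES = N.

MISSES = 4

  [0] addr=0xc2 blk=24 s=0: MISS | VC []
  [1] addr=0x73 blk=14 s=2: MISS | VC []
  [2] addr=0xc5 blk=24 s=0: L1-HIT | VC []
  [3] addr=0xb7 blk=22 s=2: MISS | VC [14]
  [4] addr=0x47 blk=8 s=0: MISS | VC [14, 24]
  [5] addr=0xc4 blk=24 s=0: VC-HIT | VC [14, 8]
  [6] addr=0x43 blk=8 s=0: VC-HIT | VC [14, 24]
  [7] addr=0x40 blk=8 s=0: L1-HIT | VC [14, 24]
  [8] addr=0x70 blk=14 s=2: VC-HIT | VC [22, 24]
  [9] addr=0x74 blk=14 s=2: L1-HIT | VC [22, 24]
  [10] addr=0xc6 blk=24 s=0: VC-HIT | VC [22, 8]
  [11] addr=0x43 blk=8 s=0: VC-HIT | VC [22, 24]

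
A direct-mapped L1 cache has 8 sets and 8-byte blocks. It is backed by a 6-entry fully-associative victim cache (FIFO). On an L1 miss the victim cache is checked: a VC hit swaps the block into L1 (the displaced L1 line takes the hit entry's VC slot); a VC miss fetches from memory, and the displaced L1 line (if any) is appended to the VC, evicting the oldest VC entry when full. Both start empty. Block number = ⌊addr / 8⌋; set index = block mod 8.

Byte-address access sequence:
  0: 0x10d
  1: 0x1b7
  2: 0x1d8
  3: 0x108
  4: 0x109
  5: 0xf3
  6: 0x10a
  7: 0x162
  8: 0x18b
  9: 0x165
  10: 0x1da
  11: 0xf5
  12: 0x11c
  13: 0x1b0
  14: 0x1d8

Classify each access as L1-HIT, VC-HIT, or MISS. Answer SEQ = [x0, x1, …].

  [0] addr=0x10d blk=33 s=1: MISS | VC []
  [1] addr=0x1b7 blk=54 s=6: MISS | VC []
  [2] addr=0x1d8 blk=59 s=3: MISS | VC []
  [3] addr=0x108 blk=33 s=1: L1-HIT | VC []
  [4] addr=0x109 blk=33 s=1: L1-HIT | VC []
  [5] addr=0xf3 blk=30 s=6: MISS | VC [54]
  [6] addr=0x10a blk=33 s=1: L1-HIT | VC [54]
  [7] addr=0x162 blk=44 s=4: MISS | VC [54]
  [8] addr=0x18b blk=49 s=1: MISS | VC [54, 33]
  [9] addr=0x165 blk=44 s=4: L1-HIT | VC [54, 33]
  [10] addr=0x1da blk=59 s=3: L1-HIT | VC [54, 33]
  [11] addr=0xf5 blk=30 s=6: L1-HIT | VC [54, 33]
  [12] addr=0x11c blk=35 s=3: MISS | VC [54, 33, 59]
  [13] addr=0x1b0 blk=54 s=6: VC-HIT | VC [30, 33, 59]
  [14] addr=0x1d8 blk=59 s=3: VC-HIT | VC [30, 33, 35]

SEQ = [MISS, MISS, MISS, L1-HIT, L1-HIT, MISS, L1-HIT, MISS, MISS, L1-HIT, L1-HIT, L1-HIT, MISS, VC-HIT, VC-HIT]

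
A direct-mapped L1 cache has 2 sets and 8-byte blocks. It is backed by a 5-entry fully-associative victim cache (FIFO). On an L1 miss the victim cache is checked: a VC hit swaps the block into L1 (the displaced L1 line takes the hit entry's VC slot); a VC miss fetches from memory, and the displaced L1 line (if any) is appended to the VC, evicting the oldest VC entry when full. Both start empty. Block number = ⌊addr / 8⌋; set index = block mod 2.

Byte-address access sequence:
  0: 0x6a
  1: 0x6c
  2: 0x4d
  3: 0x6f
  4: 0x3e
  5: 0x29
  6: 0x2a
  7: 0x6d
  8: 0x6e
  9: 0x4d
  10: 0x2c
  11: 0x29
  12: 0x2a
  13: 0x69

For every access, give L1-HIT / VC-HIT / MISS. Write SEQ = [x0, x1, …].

SEQ = [MISS, L1-HIT, MISS, VC-HIT, MISS, MISS, L1-HIT, VC-HIT, L1-HIT, VC-HIT, VC-HIT, L1-HIT, L1-HIT, VC-HIT]

#0 0x6a→b13/s1 MISS; vc=[]
#1 0x6c→b13/s1 L1-HIT; vc=[]
#2 0x4d→b9/s1 MISS; vc=[13]
#3 0x6f→b13/s1 VC-HIT; vc=[9]
#4 0x3e→b7/s1 MISS; vc=[9,13]
#5 0x29→b5/s1 MISS; vc=[9,13,7]
#6 0x2a→b5/s1 L1-HIT; vc=[9,13,7]
#7 0x6d→b13/s1 VC-HIT; vc=[9,5,7]
#8 0x6e→b13/s1 L1-HIT; vc=[9,5,7]
#9 0x4d→b9/s1 VC-HIT; vc=[13,5,7]
#10 0x2c→b5/s1 VC-HIT; vc=[13,9,7]
#11 0x29→b5/s1 L1-HIT; vc=[13,9,7]
#12 0x2a→b5/s1 L1-HIT; vc=[13,9,7]
#13 0x69→b13/s1 VC-HIT; vc=[5,9,7]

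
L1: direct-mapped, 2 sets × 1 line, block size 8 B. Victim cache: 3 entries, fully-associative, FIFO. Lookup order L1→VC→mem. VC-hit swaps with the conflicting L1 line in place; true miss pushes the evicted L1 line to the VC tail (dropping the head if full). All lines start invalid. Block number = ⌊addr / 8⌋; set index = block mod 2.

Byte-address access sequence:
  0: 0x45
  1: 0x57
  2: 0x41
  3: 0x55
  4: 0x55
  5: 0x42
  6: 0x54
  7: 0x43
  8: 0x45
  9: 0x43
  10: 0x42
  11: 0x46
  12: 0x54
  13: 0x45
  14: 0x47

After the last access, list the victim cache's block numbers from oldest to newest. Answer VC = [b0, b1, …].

VC = [10]

#0 0x45→b8/s0 MISS; vc=[]
#1 0x57→b10/s0 MISS; vc=[8]
#2 0x41→b8/s0 VC-HIT; vc=[10]
#3 0x55→b10/s0 VC-HIT; vc=[8]
#4 0x55→b10/s0 L1-HIT; vc=[8]
#5 0x42→b8/s0 VC-HIT; vc=[10]
#6 0x54→b10/s0 VC-HIT; vc=[8]
#7 0x43→b8/s0 VC-HIT; vc=[10]
#8 0x45→b8/s0 L1-HIT; vc=[10]
#9 0x43→b8/s0 L1-HIT; vc=[10]
#10 0x42→b8/s0 L1-HIT; vc=[10]
#11 0x46→b8/s0 L1-HIT; vc=[10]
#12 0x54→b10/s0 VC-HIT; vc=[8]
#13 0x45→b8/s0 VC-HIT; vc=[10]
#14 0x47→b8/s0 L1-HIT; vc=[10]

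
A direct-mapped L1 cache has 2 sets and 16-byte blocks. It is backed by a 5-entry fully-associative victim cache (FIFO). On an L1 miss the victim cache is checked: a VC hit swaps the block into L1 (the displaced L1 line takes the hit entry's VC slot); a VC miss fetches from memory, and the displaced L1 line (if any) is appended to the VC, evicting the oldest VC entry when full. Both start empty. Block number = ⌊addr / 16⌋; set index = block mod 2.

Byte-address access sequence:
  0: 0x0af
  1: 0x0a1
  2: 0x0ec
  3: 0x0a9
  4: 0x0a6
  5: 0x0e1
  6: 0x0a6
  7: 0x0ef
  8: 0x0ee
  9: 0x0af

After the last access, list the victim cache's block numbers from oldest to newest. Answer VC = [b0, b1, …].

VC = [14]

  [0] addr=0xaf blk=10 s=0: MISS | VC []
  [1] addr=0xa1 blk=10 s=0: L1-HIT | VC []
  [2] addr=0xec blk=14 s=0: MISS | VC [10]
  [3] addr=0xa9 blk=10 s=0: VC-HIT | VC [14]
  [4] addr=0xa6 blk=10 s=0: L1-HIT | VC [14]
  [5] addr=0xe1 blk=14 s=0: VC-HIT | VC [10]
  [6] addr=0xa6 blk=10 s=0: VC-HIT | VC [14]
  [7] addr=0xef blk=14 s=0: VC-HIT | VC [10]
  [8] addr=0xee blk=14 s=0: L1-HIT | VC [10]
  [9] addr=0xaf blk=10 s=0: VC-HIT | VC [14]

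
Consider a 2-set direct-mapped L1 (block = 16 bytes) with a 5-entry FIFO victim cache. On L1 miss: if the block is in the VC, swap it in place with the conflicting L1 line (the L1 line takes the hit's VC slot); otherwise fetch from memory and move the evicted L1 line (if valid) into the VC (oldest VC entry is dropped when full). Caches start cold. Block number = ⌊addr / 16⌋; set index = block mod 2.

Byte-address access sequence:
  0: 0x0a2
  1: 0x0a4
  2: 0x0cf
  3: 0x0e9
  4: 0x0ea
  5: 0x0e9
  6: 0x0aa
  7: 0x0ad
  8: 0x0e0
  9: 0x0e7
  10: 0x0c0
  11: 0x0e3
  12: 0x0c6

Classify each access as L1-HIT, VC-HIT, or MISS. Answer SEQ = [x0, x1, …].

0: 0xa2 (blk 10, set 0) → MISS  vc=[]
1: 0xa4 (blk 10, set 0) → L1-HIT  vc=[]
2: 0xcf (blk 12, set 0) → MISS  vc=[10]
3: 0xe9 (blk 14, set 0) → MISS  vc=[10, 12]
4: 0xea (blk 14, set 0) → L1-HIT  vc=[10, 12]
5: 0xe9 (blk 14, set 0) → L1-HIT  vc=[10, 12]
6: 0xaa (blk 10, set 0) → VC-HIT  vc=[14, 12]
7: 0xad (blk 10, set 0) → L1-HIT  vc=[14, 12]
8: 0xe0 (blk 14, set 0) → VC-HIT  vc=[10, 12]
9: 0xe7 (blk 14, set 0) → L1-HIT  vc=[10, 12]
10: 0xc0 (blk 12, set 0) → VC-HIT  vc=[10, 14]
11: 0xe3 (blk 14, set 0) → VC-HIT  vc=[10, 12]
12: 0xc6 (blk 12, set 0) → VC-HIT  vc=[10, 14]

SEQ = [MISS, L1-HIT, MISS, MISS, L1-HIT, L1-HIT, VC-HIT, L1-HIT, VC-HIT, L1-HIT, VC-HIT, VC-HIT, VC-HIT]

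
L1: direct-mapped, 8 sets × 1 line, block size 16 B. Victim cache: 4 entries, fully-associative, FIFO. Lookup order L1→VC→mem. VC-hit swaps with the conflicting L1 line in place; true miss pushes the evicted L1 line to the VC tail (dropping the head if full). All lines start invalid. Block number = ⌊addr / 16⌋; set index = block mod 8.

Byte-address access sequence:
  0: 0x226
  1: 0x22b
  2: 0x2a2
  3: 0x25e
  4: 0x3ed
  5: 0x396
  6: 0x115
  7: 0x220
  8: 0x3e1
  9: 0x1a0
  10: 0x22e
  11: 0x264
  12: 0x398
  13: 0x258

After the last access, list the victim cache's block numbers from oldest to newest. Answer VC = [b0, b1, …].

0: 0x226 (blk 34, set 2) → MISS  vc=[]
1: 0x22b (blk 34, set 2) → L1-HIT  vc=[]
2: 0x2a2 (blk 42, set 2) → MISS  vc=[34]
3: 0x25e (blk 37, set 5) → MISS  vc=[34]
4: 0x3ed (blk 62, set 6) → MISS  vc=[34]
5: 0x396 (blk 57, set 1) → MISS  vc=[34]
6: 0x115 (blk 17, set 1) → MISS  vc=[34, 57]
7: 0x220 (blk 34, set 2) → VC-HIT  vc=[42, 57]
8: 0x3e1 (blk 62, set 6) → L1-HIT  vc=[42, 57]
9: 0x1a0 (blk 26, set 2) → MISS  vc=[42, 57, 34]
10: 0x22e (blk 34, set 2) → VC-HIT  vc=[42, 57, 26]
11: 0x264 (blk 38, set 6) → MISS  vc=[42, 57, 26, 62]
12: 0x398 (blk 57, set 1) → VC-HIT  vc=[42, 17, 26, 62]
13: 0x258 (blk 37, set 5) → L1-HIT  vc=[42, 17, 26, 62]

VC = [42, 17, 26, 62]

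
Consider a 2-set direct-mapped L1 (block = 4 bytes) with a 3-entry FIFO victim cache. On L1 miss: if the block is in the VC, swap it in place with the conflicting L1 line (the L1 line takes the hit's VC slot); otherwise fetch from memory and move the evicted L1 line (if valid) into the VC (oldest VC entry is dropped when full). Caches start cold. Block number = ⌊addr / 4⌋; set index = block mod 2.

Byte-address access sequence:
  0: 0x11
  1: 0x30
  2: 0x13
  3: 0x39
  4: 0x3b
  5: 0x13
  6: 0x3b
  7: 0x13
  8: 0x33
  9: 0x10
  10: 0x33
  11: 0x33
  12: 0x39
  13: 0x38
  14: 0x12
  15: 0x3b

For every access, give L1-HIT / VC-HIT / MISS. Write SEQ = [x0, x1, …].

SEQ = [MISS, MISS, VC-HIT, MISS, L1-HIT, VC-HIT, VC-HIT, VC-HIT, VC-HIT, VC-HIT, VC-HIT, L1-HIT, VC-HIT, L1-HIT, VC-HIT, VC-HIT]

  [0] addr=0x11 blk=4 s=0: MISS | VC []
  [1] addr=0x30 blk=12 s=0: MISS | VC [4]
  [2] addr=0x13 blk=4 s=0: VC-HIT | VC [12]
  [3] addr=0x39 blk=14 s=0: MISS | VC [12, 4]
  [4] addr=0x3b blk=14 s=0: L1-HIT | VC [12, 4]
  [5] addr=0x13 blk=4 s=0: VC-HIT | VC [12, 14]
  [6] addr=0x3b blk=14 s=0: VC-HIT | VC [12, 4]
  [7] addr=0x13 blk=4 s=0: VC-HIT | VC [12, 14]
  [8] addr=0x33 blk=12 s=0: VC-HIT | VC [4, 14]
  [9] addr=0x10 blk=4 s=0: VC-HIT | VC [12, 14]
  [10] addr=0x33 blk=12 s=0: VC-HIT | VC [4, 14]
  [11] addr=0x33 blk=12 s=0: L1-HIT | VC [4, 14]
  [12] addr=0x39 blk=14 s=0: VC-HIT | VC [4, 12]
  [13] addr=0x38 blk=14 s=0: L1-HIT | VC [4, 12]
  [14] addr=0x12 blk=4 s=0: VC-HIT | VC [14, 12]
  [15] addr=0x3b blk=14 s=0: VC-HIT | VC [4, 12]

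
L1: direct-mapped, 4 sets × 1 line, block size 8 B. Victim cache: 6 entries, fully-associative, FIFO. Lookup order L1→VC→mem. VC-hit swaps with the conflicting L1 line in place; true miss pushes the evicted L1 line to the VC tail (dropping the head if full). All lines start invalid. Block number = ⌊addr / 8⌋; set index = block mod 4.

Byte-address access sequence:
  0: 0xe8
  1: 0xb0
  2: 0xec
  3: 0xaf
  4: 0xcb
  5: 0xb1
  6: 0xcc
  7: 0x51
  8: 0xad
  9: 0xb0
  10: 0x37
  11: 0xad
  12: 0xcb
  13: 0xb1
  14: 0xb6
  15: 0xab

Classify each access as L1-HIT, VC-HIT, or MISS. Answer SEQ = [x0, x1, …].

#0 0xe8→b29/s1 MISS; vc=[]
#1 0xb0→b22/s2 MISS; vc=[]
#2 0xec→b29/s1 L1-HIT; vc=[]
#3 0xaf→b21/s1 MISS; vc=[29]
#4 0xcb→b25/s1 MISS; vc=[29,21]
#5 0xb1→b22/s2 L1-HIT; vc=[29,21]
#6 0xcc→b25/s1 L1-HIT; vc=[29,21]
#7 0x51→b10/s2 MISS; vc=[29,21,22]
#8 0xad→b21/s1 VC-HIT; vc=[29,25,22]
#9 0xb0→b22/s2 VC-HIT; vc=[29,25,10]
#10 0x37→b6/s2 MISS; vc=[29,25,10,22]
#11 0xad→b21/s1 L1-HIT; vc=[29,25,10,22]
#12 0xcb→b25/s1 VC-HIT; vc=[29,21,10,22]
#13 0xb1→b22/s2 VC-HIT; vc=[29,21,10,6]
#14 0xb6→b22/s2 L1-HIT; vc=[29,21,10,6]
#15 0xab→b21/s1 VC-HIT; vc=[29,25,10,6]

SEQ = [MISS, MISS, L1-HIT, MISS, MISS, L1-HIT, L1-HIT, MISS, VC-HIT, VC-HIT, MISS, L1-HIT, VC-HIT, VC-HIT, L1-HIT, VC-HIT]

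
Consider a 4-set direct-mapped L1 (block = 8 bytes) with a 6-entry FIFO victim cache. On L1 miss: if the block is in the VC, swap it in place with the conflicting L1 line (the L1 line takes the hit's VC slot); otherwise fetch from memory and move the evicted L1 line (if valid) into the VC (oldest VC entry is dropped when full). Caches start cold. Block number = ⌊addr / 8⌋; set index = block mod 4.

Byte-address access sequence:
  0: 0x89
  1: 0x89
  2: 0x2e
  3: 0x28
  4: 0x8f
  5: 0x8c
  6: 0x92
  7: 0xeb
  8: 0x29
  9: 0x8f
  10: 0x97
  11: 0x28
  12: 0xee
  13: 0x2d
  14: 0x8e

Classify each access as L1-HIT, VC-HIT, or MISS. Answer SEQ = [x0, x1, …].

SEQ = [MISS, L1-HIT, MISS, L1-HIT, VC-HIT, L1-HIT, MISS, MISS, VC-HIT, VC-HIT, L1-HIT, VC-HIT, VC-HIT, VC-HIT, VC-HIT]

#0 0x89→b17/s1 MISS; vc=[]
#1 0x89→b17/s1 L1-HIT; vc=[]
#2 0x2e→b5/s1 MISS; vc=[17]
#3 0x28→b5/s1 L1-HIT; vc=[17]
#4 0x8f→b17/s1 VC-HIT; vc=[5]
#5 0x8c→b17/s1 L1-HIT; vc=[5]
#6 0x92→b18/s2 MISS; vc=[5]
#7 0xeb→b29/s1 MISS; vc=[5,17]
#8 0x29→b5/s1 VC-HIT; vc=[29,17]
#9 0x8f→b17/s1 VC-HIT; vc=[29,5]
#10 0x97→b18/s2 L1-HIT; vc=[29,5]
#11 0x28→b5/s1 VC-HIT; vc=[29,17]
#12 0xee→b29/s1 VC-HIT; vc=[5,17]
#13 0x2d→b5/s1 VC-HIT; vc=[29,17]
#14 0x8e→b17/s1 VC-HIT; vc=[29,5]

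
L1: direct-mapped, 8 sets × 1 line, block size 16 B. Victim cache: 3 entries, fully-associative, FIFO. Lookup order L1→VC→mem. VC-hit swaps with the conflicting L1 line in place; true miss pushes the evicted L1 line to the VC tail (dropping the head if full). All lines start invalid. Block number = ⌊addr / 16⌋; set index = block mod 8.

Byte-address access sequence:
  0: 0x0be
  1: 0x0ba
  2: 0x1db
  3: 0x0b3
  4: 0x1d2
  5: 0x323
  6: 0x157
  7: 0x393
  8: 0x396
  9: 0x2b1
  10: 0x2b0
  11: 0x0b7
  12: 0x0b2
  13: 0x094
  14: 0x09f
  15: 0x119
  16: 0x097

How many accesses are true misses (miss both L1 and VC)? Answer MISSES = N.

MISSES = 8

#0 0xbe→b11/s3 MISS; vc=[]
#1 0xba→b11/s3 L1-HIT; vc=[]
#2 0x1db→b29/s5 MISS; vc=[]
#3 0xb3→b11/s3 L1-HIT; vc=[]
#4 0x1d2→b29/s5 L1-HIT; vc=[]
#5 0x323→b50/s2 MISS; vc=[]
#6 0x157→b21/s5 MISS; vc=[29]
#7 0x393→b57/s1 MISS; vc=[29]
#8 0x396→b57/s1 L1-HIT; vc=[29]
#9 0x2b1→b43/s3 MISS; vc=[29,11]
#10 0x2b0→b43/s3 L1-HIT; vc=[29,11]
#11 0xb7→b11/s3 VC-HIT; vc=[29,43]
#12 0xb2→b11/s3 L1-HIT; vc=[29,43]
#13 0x94→b9/s1 MISS; vc=[29,43,57]
#14 0x9f→b9/s1 L1-HIT; vc=[29,43,57]
#15 0x119→b17/s1 MISS; vc=[43,57,9]
#16 0x97→b9/s1 VC-HIT; vc=[43,57,17]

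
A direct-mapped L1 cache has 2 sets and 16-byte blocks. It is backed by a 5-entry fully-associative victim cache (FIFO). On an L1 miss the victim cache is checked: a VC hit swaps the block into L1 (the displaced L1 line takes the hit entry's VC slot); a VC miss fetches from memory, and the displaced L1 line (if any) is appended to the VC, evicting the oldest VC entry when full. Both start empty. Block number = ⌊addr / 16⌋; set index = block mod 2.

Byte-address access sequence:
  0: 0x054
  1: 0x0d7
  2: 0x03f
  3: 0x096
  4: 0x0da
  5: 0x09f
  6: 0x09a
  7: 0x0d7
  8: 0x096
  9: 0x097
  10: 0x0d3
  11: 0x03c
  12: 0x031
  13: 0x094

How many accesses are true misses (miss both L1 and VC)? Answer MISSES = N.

0: 0x54 (blk 5, set 1) → MISS  vc=[]
1: 0xd7 (blk 13, set 1) → MISS  vc=[5]
2: 0x3f (blk 3, set 1) → MISS  vc=[5, 13]
3: 0x96 (blk 9, set 1) → MISS  vc=[5, 13, 3]
4: 0xda (blk 13, set 1) → VC-HIT  vc=[5, 9, 3]
5: 0x9f (blk 9, set 1) → VC-HIT  vc=[5, 13, 3]
6: 0x9a (blk 9, set 1) → L1-HIT  vc=[5, 13, 3]
7: 0xd7 (blk 13, set 1) → VC-HIT  vc=[5, 9, 3]
8: 0x96 (blk 9, set 1) → VC-HIT  vc=[5, 13, 3]
9: 0x97 (blk 9, set 1) → L1-HIT  vc=[5, 13, 3]
10: 0xd3 (blk 13, set 1) → VC-HIT  vc=[5, 9, 3]
11: 0x3c (blk 3, set 1) → VC-HIT  vc=[5, 9, 13]
12: 0x31 (blk 3, set 1) → L1-HIT  vc=[5, 9, 13]
13: 0x94 (blk 9, set 1) → VC-HIT  vc=[5, 3, 13]

MISSES = 4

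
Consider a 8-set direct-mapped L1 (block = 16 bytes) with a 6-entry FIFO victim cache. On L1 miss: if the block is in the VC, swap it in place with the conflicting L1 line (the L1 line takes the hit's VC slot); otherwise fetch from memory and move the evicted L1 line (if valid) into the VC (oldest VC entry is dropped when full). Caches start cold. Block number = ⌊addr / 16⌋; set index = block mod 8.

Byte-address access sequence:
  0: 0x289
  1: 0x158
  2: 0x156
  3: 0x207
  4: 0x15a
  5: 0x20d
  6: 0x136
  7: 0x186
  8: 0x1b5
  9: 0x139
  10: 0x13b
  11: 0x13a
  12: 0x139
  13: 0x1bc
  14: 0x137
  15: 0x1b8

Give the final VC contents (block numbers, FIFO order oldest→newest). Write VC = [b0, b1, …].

VC = [40, 32, 19]

#0 0x289→b40/s0 MISS; vc=[]
#1 0x158→b21/s5 MISS; vc=[]
#2 0x156→b21/s5 L1-HIT; vc=[]
#3 0x207→b32/s0 MISS; vc=[40]
#4 0x15a→b21/s5 L1-HIT; vc=[40]
#5 0x20d→b32/s0 L1-HIT; vc=[40]
#6 0x136→b19/s3 MISS; vc=[40]
#7 0x186→b24/s0 MISS; vc=[40,32]
#8 0x1b5→b27/s3 MISS; vc=[40,32,19]
#9 0x139→b19/s3 VC-HIT; vc=[40,32,27]
#10 0x13b→b19/s3 L1-HIT; vc=[40,32,27]
#11 0x13a→b19/s3 L1-HIT; vc=[40,32,27]
#12 0x139→b19/s3 L1-HIT; vc=[40,32,27]
#13 0x1bc→b27/s3 VC-HIT; vc=[40,32,19]
#14 0x137→b19/s3 VC-HIT; vc=[40,32,27]
#15 0x1b8→b27/s3 VC-HIT; vc=[40,32,19]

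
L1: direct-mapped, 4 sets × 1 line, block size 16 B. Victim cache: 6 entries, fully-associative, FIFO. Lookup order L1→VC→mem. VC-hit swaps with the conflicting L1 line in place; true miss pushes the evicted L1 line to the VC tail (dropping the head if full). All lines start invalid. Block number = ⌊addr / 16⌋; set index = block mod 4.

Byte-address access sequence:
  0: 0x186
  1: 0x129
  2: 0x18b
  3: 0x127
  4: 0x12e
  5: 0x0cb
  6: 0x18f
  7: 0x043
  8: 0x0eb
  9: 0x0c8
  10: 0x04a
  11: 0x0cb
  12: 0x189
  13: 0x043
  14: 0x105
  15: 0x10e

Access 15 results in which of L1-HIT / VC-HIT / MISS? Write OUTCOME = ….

  [0] addr=0x186 blk=24 s=0: MISS | VC []
  [1] addr=0x129 blk=18 s=2: MISS | VC []
  [2] addr=0x18b blk=24 s=0: L1-HIT | VC []
  [3] addr=0x127 blk=18 s=2: L1-HIT | VC []
  [4] addr=0x12e blk=18 s=2: L1-HIT | VC []
  [5] addr=0xcb blk=12 s=0: MISS | VC [24]
  [6] addr=0x18f blk=24 s=0: VC-HIT | VC [12]
  [7] addr=0x43 blk=4 s=0: MISS | VC [12, 24]
  [8] addr=0xeb blk=14 s=2: MISS | VC [12, 24, 18]
  [9] addr=0xc8 blk=12 s=0: VC-HIT | VC [4, 24, 18]
  [10] addr=0x4a blk=4 s=0: VC-HIT | VC [12, 24, 18]
  [11] addr=0xcb blk=12 s=0: VC-HIT | VC [4, 24, 18]
  [12] addr=0x189 blk=24 s=0: VC-HIT | VC [4, 12, 18]
  [13] addr=0x43 blk=4 s=0: VC-HIT | VC [24, 12, 18]
  [14] addr=0x105 blk=16 s=0: MISS | VC [24, 12, 18, 4]
  [15] addr=0x10e blk=16 s=0: L1-HIT | VC [24, 12, 18, 4]

OUTCOME = L1-HIT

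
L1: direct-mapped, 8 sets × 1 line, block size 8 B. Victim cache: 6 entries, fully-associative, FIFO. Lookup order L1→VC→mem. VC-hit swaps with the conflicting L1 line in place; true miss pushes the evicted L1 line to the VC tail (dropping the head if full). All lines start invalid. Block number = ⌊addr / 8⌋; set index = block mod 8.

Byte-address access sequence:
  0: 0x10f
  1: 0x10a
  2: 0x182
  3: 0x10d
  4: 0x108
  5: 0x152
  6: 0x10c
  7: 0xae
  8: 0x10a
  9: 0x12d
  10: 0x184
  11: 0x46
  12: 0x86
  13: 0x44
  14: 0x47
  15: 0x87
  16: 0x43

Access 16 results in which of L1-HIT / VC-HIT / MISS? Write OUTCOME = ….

  [0] addr=0x10f blk=33 s=1: MISS | VC []
  [1] addr=0x10a blk=33 s=1: L1-HIT | VC []
  [2] addr=0x182 blk=48 s=0: MISS | VC []
  [3] addr=0x10d blk=33 s=1: L1-HIT | VC []
  [4] addr=0x108 blk=33 s=1: L1-HIT | VC []
  [5] addr=0x152 blk=42 s=2: MISS | VC []
  [6] addr=0x10c blk=33 s=1: L1-HIT | VC []
  [7] addr=0xae blk=21 s=5: MISS | VC []
  [8] addr=0x10a blk=33 s=1: L1-HIT | VC []
  [9] addr=0x12d blk=37 s=5: MISS | VC [21]
  [10] addr=0x184 blk=48 s=0: L1-HIT | VC [21]
  [11] addr=0x46 blk=8 s=0: MISS | VC [21, 48]
  [12] addr=0x86 blk=16 s=0: MISS | VC [21, 48, 8]
  [13] addr=0x44 blk=8 s=0: VC-HIT | VC [21, 48, 16]
  [14] addr=0x47 blk=8 s=0: L1-HIT | VC [21, 48, 16]
  [15] addr=0x87 blk=16 s=0: VC-HIT | VC [21, 48, 8]
  [16] addr=0x43 blk=8 s=0: VC-HIT | VC [21, 48, 16]

OUTCOME = VC-HIT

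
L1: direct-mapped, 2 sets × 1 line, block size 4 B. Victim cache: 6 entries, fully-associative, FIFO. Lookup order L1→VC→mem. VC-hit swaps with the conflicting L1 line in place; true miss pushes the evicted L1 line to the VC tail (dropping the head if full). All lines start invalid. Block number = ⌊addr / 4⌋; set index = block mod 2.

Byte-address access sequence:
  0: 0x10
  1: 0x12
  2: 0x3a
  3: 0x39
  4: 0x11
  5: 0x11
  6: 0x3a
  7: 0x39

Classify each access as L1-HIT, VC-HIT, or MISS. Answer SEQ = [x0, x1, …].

#0 0x10→b4/s0 MISS; vc=[]
#1 0x12→b4/s0 L1-HIT; vc=[]
#2 0x3a→b14/s0 MISS; vc=[4]
#3 0x39→b14/s0 L1-HIT; vc=[4]
#4 0x11→b4/s0 VC-HIT; vc=[14]
#5 0x11→b4/s0 L1-HIT; vc=[14]
#6 0x3a→b14/s0 VC-HIT; vc=[4]
#7 0x39→b14/s0 L1-HIT; vc=[4]

SEQ = [MISS, L1-HIT, MISS, L1-HIT, VC-HIT, L1-HIT, VC-HIT, L1-HIT]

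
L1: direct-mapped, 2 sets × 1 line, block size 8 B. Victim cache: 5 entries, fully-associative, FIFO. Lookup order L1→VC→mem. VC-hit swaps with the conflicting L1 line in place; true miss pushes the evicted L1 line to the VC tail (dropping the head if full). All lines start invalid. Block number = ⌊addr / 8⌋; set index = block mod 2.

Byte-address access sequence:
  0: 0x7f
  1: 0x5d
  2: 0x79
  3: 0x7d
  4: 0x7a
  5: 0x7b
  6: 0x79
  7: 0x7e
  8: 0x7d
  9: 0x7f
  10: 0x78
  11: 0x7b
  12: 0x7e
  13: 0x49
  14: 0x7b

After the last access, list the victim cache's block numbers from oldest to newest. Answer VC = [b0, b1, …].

VC = [11, 9]

#0 0x7f→b15/s1 MISS; vc=[]
#1 0x5d→b11/s1 MISS; vc=[15]
#2 0x79→b15/s1 VC-HIT; vc=[11]
#3 0x7d→b15/s1 L1-HIT; vc=[11]
#4 0x7a→b15/s1 L1-HIT; vc=[11]
#5 0x7b→b15/s1 L1-HIT; vc=[11]
#6 0x79→b15/s1 L1-HIT; vc=[11]
#7 0x7e→b15/s1 L1-HIT; vc=[11]
#8 0x7d→b15/s1 L1-HIT; vc=[11]
#9 0x7f→b15/s1 L1-HIT; vc=[11]
#10 0x78→b15/s1 L1-HIT; vc=[11]
#11 0x7b→b15/s1 L1-HIT; vc=[11]
#12 0x7e→b15/s1 L1-HIT; vc=[11]
#13 0x49→b9/s1 MISS; vc=[11,15]
#14 0x7b→b15/s1 VC-HIT; vc=[11,9]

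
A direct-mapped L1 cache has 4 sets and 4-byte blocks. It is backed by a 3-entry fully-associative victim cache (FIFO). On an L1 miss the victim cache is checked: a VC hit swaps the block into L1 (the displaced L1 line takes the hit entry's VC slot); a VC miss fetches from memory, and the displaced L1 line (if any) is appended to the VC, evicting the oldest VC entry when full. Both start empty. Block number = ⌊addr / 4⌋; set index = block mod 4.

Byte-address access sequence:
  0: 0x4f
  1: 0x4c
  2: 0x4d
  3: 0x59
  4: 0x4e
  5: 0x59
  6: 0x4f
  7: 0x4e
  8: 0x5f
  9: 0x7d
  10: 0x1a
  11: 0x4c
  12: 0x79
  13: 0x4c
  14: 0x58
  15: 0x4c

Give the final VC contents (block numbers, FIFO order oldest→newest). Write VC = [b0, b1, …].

  [0] addr=0x4f blk=19 s=3: MISS | VC []
  [1] addr=0x4c blk=19 s=3: L1-HIT | VC []
  [2] addr=0x4d blk=19 s=3: L1-HIT | VC []
  [3] addr=0x59 blk=22 s=2: MISS | VC []
  [4] addr=0x4e blk=19 s=3: L1-HIT | VC []
  [5] addr=0x59 blk=22 s=2: L1-HIT | VC []
  [6] addr=0x4f blk=19 s=3: L1-HIT | VC []
  [7] addr=0x4e blk=19 s=3: L1-HIT | VC []
  [8] addr=0x5f blk=23 s=3: MISS | VC [19]
  [9] addr=0x7d blk=31 s=3: MISS | VC [19, 23]
  [10] addr=0x1a blk=6 s=2: MISS | VC [19, 23, 22]
  [11] addr=0x4c blk=19 s=3: VC-HIT | VC [31, 23, 22]
  [12] addr=0x79 blk=30 s=2: MISS | VC [23, 22, 6]
  [13] addr=0x4c blk=19 s=3: L1-HIT | VC [23, 22, 6]
  [14] addr=0x58 blk=22 s=2: VC-HIT | VC [23, 30, 6]
  [15] addr=0x4c blk=19 s=3: L1-HIT | VC [23, 30, 6]

VC = [23, 30, 6]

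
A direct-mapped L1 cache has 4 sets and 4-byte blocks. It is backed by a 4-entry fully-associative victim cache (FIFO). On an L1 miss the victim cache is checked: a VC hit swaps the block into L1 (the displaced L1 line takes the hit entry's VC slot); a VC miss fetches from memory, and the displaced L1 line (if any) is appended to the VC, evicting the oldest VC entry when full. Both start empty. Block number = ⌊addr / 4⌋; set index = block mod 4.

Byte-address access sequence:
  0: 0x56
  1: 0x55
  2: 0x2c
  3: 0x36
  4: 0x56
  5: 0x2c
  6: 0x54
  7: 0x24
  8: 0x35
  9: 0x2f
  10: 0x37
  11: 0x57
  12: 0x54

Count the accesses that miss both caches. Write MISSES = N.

  [0] addr=0x56 blk=21 s=1: MISS | VC []
  [1] addr=0x55 blk=21 s=1: L1-HIT | VC []
  [2] addr=0x2c blk=11 s=3: MISS | VC []
  [3] addr=0x36 blk=13 s=1: MISS | VC [21]
  [4] addr=0x56 blk=21 s=1: VC-HIT | VC [13]
  [5] addr=0x2c blk=11 s=3: L1-HIT | VC [13]
  [6] addr=0x54 blk=21 s=1: L1-HIT | VC [13]
  [7] addr=0x24 blk=9 s=1: MISS | VC [13, 21]
  [8] addr=0x35 blk=13 s=1: VC-HIT | VC [9, 21]
  [9] addr=0x2f blk=11 s=3: L1-HIT | VC [9, 21]
  [10] addr=0x37 blk=13 s=1: L1-HIT | VC [9, 21]
  [11] addr=0x57 blk=21 s=1: VC-HIT | VC [9, 13]
  [12] addr=0x54 blk=21 s=1: L1-HIT | VC [9, 13]

MISSES = 4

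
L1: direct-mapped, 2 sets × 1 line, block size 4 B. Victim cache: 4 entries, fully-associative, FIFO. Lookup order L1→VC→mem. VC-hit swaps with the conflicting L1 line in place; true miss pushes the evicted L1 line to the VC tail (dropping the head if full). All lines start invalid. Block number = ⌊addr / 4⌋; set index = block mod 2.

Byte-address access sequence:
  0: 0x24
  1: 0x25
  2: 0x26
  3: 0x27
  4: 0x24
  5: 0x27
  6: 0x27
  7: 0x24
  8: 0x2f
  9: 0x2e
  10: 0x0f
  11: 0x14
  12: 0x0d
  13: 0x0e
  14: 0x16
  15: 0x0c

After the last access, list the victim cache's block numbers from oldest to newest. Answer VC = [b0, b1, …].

#0 0x24→b9/s1 MISS; vc=[]
#1 0x25→b9/s1 L1-HIT; vc=[]
#2 0x26→b9/s1 L1-HIT; vc=[]
#3 0x27→b9/s1 L1-HIT; vc=[]
#4 0x24→b9/s1 L1-HIT; vc=[]
#5 0x27→b9/s1 L1-HIT; vc=[]
#6 0x27→b9/s1 L1-HIT; vc=[]
#7 0x24→b9/s1 L1-HIT; vc=[]
#8 0x2f→b11/s1 MISS; vc=[9]
#9 0x2e→b11/s1 L1-HIT; vc=[9]
#10 0xf→b3/s1 MISS; vc=[9,11]
#11 0x14→b5/s1 MISS; vc=[9,11,3]
#12 0xd→b3/s1 VC-HIT; vc=[9,11,5]
#13 0xe→b3/s1 L1-HIT; vc=[9,11,5]
#14 0x16→b5/s1 VC-HIT; vc=[9,11,3]
#15 0xc→b3/s1 VC-HIT; vc=[9,11,5]

VC = [9, 11, 5]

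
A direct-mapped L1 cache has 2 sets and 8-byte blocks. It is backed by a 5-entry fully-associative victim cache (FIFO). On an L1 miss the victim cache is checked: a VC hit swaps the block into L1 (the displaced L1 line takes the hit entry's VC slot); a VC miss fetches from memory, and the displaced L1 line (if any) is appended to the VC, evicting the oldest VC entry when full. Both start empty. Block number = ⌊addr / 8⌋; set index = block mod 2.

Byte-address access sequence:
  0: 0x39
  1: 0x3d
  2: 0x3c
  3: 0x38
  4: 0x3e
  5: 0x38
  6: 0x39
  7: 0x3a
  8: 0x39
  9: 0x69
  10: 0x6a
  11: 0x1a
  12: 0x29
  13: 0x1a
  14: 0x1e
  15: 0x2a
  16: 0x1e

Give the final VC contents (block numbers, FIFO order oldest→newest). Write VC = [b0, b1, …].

VC = [7, 13, 5]

0: 0x39 (blk 7, set 1) → MISS  vc=[]
1: 0x3d (blk 7, set 1) → L1-HIT  vc=[]
2: 0x3c (blk 7, set 1) → L1-HIT  vc=[]
3: 0x38 (blk 7, set 1) → L1-HIT  vc=[]
4: 0x3e (blk 7, set 1) → L1-HIT  vc=[]
5: 0x38 (blk 7, set 1) → L1-HIT  vc=[]
6: 0x39 (blk 7, set 1) → L1-HIT  vc=[]
7: 0x3a (blk 7, set 1) → L1-HIT  vc=[]
8: 0x39 (blk 7, set 1) → L1-HIT  vc=[]
9: 0x69 (blk 13, set 1) → MISS  vc=[7]
10: 0x6a (blk 13, set 1) → L1-HIT  vc=[7]
11: 0x1a (blk 3, set 1) → MISS  vc=[7, 13]
12: 0x29 (blk 5, set 1) → MISS  vc=[7, 13, 3]
13: 0x1a (blk 3, set 1) → VC-HIT  vc=[7, 13, 5]
14: 0x1e (blk 3, set 1) → L1-HIT  vc=[7, 13, 5]
15: 0x2a (blk 5, set 1) → VC-HIT  vc=[7, 13, 3]
16: 0x1e (blk 3, set 1) → VC-HIT  vc=[7, 13, 5]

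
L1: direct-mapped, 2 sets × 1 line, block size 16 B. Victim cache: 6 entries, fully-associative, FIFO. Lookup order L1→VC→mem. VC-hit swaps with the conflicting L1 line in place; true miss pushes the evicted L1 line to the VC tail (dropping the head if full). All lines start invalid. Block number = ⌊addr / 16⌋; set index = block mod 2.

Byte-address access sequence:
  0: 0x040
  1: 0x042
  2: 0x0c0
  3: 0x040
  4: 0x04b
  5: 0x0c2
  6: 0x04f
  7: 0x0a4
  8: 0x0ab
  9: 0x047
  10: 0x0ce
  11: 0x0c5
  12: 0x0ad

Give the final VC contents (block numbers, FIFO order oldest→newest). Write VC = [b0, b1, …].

0: 0x40 (blk 4, set 0) → MISS  vc=[]
1: 0x42 (blk 4, set 0) → L1-HIT  vc=[]
2: 0xc0 (blk 12, set 0) → MISS  vc=[4]
3: 0x40 (blk 4, set 0) → VC-HIT  vc=[12]
4: 0x4b (blk 4, set 0) → L1-HIT  vc=[12]
5: 0xc2 (blk 12, set 0) → VC-HIT  vc=[4]
6: 0x4f (blk 4, set 0) → VC-HIT  vc=[12]
7: 0xa4 (blk 10, set 0) → MISS  vc=[12, 4]
8: 0xab (blk 10, set 0) → L1-HIT  vc=[12, 4]
9: 0x47 (blk 4, set 0) → VC-HIT  vc=[12, 10]
10: 0xce (blk 12, set 0) → VC-HIT  vc=[4, 10]
11: 0xc5 (blk 12, set 0) → L1-HIT  vc=[4, 10]
12: 0xad (blk 10, set 0) → VC-HIT  vc=[4, 12]

VC = [4, 12]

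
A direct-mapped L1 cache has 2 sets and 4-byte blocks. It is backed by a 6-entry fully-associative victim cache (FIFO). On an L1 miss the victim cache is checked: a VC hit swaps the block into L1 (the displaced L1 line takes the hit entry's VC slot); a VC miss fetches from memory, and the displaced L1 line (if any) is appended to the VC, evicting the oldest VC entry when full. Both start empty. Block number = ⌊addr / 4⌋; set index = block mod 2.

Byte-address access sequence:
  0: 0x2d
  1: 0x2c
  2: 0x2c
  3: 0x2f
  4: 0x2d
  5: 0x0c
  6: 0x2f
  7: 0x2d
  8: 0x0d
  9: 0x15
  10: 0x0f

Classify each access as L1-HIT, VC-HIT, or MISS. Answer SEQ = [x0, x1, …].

SEQ = [MISS, L1-HIT, L1-HIT, L1-HIT, L1-HIT, MISS, VC-HIT, L1-HIT, VC-HIT, MISS, VC-HIT]

#0 0x2d→b11/s1 MISS; vc=[]
#1 0x2c→b11/s1 L1-HIT; vc=[]
#2 0x2c→b11/s1 L1-HIT; vc=[]
#3 0x2f→b11/s1 L1-HIT; vc=[]
#4 0x2d→b11/s1 L1-HIT; vc=[]
#5 0xc→b3/s1 MISS; vc=[11]
#6 0x2f→b11/s1 VC-HIT; vc=[3]
#7 0x2d→b11/s1 L1-HIT; vc=[3]
#8 0xd→b3/s1 VC-HIT; vc=[11]
#9 0x15→b5/s1 MISS; vc=[11,3]
#10 0xf→b3/s1 VC-HIT; vc=[11,5]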